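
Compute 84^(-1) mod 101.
Since 101 is prime, by Fermat 84^(-1) ≡ 84^{99} ≡ 95 mod 101. Verify: 84 × 95 = 7980 ≡ 1 mod 101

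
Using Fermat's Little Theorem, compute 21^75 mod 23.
By Fermat: 21^{22} ≡ 1 (mod 23). 75 = 3×22 + 9. So 21^{75} ≡ 21^{9} ≡ 17 (mod 23)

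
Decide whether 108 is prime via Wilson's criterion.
(107)! mod 108 = 0. Since 0 ≢ -1 (mod 108), 108 is not prime.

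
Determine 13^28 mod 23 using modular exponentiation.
Using Fermat: 13^{22} ≡ 1 (mod 23). 28 ≡ 6 (mod 22). So 13^{28} ≡ 13^{6} ≡ 6 (mod 23)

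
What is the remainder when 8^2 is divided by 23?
8^{2} = 64 ≡ 18 mod 23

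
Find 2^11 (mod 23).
By repeated squaring (mod 23): 2^{1}≡2, 2^{2}≡4, 2^{4}≡16, 2^{8}≡3. Then 2^{11} = 2^{8+2+1} ≡ 3 × 4 × 2 ≡ 1 (mod 23)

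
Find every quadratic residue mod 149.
Quadratic residues modulo 149: {1, 4, 5, 6, 7, 9, 16, 17, 19, 20, 22, 24, 25, 26, 28, 29, 30, 31, 33, 35, 36, 37, 39, 42, 45, 46, 47, 49, 53, 54, 61, 63, 64, 67, 68, 69, 73, 76, 80, 81, 82, 85, 86, 88, 95, 96, 100, 102, 103, 104, 107, 110, 112, 113, 114, 116, 118, 119, 120, 121, 123, 124, 125, 127, 129, 130, 132, 133, 140, 142, 143, 144, 145, 148}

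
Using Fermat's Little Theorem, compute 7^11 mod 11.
By Fermat: 7^{10} ≡ 1 (mod 11). So 7^{11} = 7^{10} · 7^{1} ≡ 7^{1} ≡ 7 (mod 11)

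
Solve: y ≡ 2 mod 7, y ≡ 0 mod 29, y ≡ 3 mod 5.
M = 7 × 29 × 5 = 1015. M₁ = 145, y₁ ≡ 3 mod 7. M₂ = 35, y₂ ≡ 5 mod 29. M₃ = 203, y₃ ≡ 2 mod 5. y = 2×145×3 + 0×35×5 + 3×203×2 ≡ 58 mod 1015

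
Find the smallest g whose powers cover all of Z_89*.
g = 3. Powers: [3, 9, 27, 81, 65, 17, 51, 64, ...] generates all 88 non-zero residues.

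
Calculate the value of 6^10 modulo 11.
Using Fermat: 6^{10} ≡ 1 (mod 11). 10 ≡ 0 (mod 10). So 6^{10} ≡ 6^{0} ≡ 1 (mod 11)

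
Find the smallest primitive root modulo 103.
g = 5. Powers: [5, 25, 22, 7, 35, 72, 51, 49, ...] generates all 102 non-zero residues.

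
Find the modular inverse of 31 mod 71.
Since 71 is prime, by Fermat 31^(-1) ≡ 31^{69} ≡ 55 mod 71. Verify: 31 × 55 = 1705 ≡ 1 mod 71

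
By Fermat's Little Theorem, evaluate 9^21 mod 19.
By Fermat: 9^{18} ≡ 1 (mod 19). So 9^{21} = 9^{18} · 9^{3} ≡ 9^{3} ≡ 7 (mod 19)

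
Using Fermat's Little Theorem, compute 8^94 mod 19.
By Fermat: 8^{18} ≡ 1 mod 19. 94 = 5×18 + 4. So 8^{94} ≡ 8^{4} ≡ 11 mod 19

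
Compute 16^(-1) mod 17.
Since 17 is prime, by Fermat 16^(-1) ≡ 16^{15} ≡ 16 mod 17. Verify: 16 × 16 = 256 ≡ 1 mod 17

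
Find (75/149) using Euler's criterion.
(75/149) = 75^{74} mod 149 = -1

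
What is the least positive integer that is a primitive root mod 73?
g = 5. Powers: [5, 25, 52, 41, 59, 3, 15, 2, ...] generates all 72 non-zero residues.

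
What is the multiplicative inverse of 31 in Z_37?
Since 37 is prime, by Fermat 31^(-1) ≡ 31^{35} ≡ 6 (mod 37). Verify: 31 × 6 = 186 ≡ 1 (mod 37)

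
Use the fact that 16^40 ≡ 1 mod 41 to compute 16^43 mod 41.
By Fermat: 16^{40} ≡ 1 mod 41. So 16^{43} = 16^{40} · 16^{3} ≡ 16^{3} ≡ 37 mod 41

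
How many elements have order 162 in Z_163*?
A prime p has φ(p-1) primitive roots; here φ(162) = 54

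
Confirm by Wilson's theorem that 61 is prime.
(60)! mod 61 = 60. Since this equals -1 mod 61, Wilson confirms 61 is prime.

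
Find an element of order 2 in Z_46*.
45 has order 2 mod 46 since 45^{2} ≡ 1 mod 46 and no smaller power works.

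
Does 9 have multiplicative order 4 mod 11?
Powers of 9 mod 11: 9^1≡9, 9^2≡4, 9^3≡3, 9^4≡5, 9^5≡1. 9^4≡5≢1, so ord ≠ 4. No, the actual order is 5.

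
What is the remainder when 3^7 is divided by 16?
By repeated squaring (mod 16): 3^{1}≡3, 3^{2}≡9, 3^{4}≡1. Then 3^{7} = 3^{4+2+1} ≡ 1 × 9 × 3 ≡ 11 (mod 16)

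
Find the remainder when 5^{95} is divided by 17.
By Fermat: 5^{16} ≡ 1 (mod 17). 95 = 5×16 + 15. So 5^{95} ≡ 5^{15} ≡ 7 (mod 17)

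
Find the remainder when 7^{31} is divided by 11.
By Fermat: 7^{10} ≡ 1 mod 11. 31 = 3×10 + 1. So 7^{31} ≡ 7^{1} ≡ 7 mod 11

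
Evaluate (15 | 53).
(15/53) = 15^{26} mod 53 = 1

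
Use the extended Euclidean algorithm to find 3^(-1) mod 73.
Extended GCD: 3(-24) + 73(1) = 1. So 3^(-1) ≡ -24 ≡ 49 (mod 73). Verify: 3 × 49 = 147 ≡ 1 (mod 73)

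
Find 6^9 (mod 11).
By repeated squaring (mod 11): 6^{1}≡6, 6^{2}≡3, 6^{4}≡9, 6^{8}≡4. Then 6^{9} = 6^{8+1} ≡ 4 × 6 ≡ 2 (mod 11)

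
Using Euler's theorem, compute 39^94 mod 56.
By Euler: 39^{24} ≡ 1 (mod 56) since gcd(39, 56) = 1. 94 = 3×24 + 22. So 39^{94} ≡ 39^{22} ≡ 25 (mod 56)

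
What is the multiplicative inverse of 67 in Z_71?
Since 71 is prime, by Fermat 67^(-1) ≡ 67^{69} ≡ 53 mod 71. Verify: 67 × 53 = 3551 ≡ 1 mod 71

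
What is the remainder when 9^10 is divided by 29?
By repeated squaring mod 29: 9^{1}≡9, 9^{2}≡23, 9^{4}≡7, 9^{8}≡20. Then 9^{10} = 9^{8+2} ≡ 20 × 23 ≡ 25 mod 29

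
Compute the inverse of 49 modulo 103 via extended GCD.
Extended GCD: 49(-21) + 103(10) = 1. So 49^(-1) ≡ -21 ≡ 82 mod 103. Verify: 49 × 82 = 4018 ≡ 1 mod 103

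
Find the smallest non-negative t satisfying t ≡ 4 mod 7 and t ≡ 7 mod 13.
M = 7 × 13 = 91. M₁ = 13, y₁ ≡ 6 mod 7. M₂ = 7, y₂ ≡ 2 mod 13. t = 4×13×6 + 7×7×2 ≡ 46 mod 91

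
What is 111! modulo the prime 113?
(112)! = (111)! × (112) ≡ -1 mod 113. So (111)! ≡ -1 × (112)^(-1) ≡ (-1)×(-1) = 1 mod 113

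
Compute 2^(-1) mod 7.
Since 7 is prime, by Fermat 2^(-1) ≡ 2^{5} ≡ 4 mod 7. Verify: 2 × 4 = 8 ≡ 1 mod 7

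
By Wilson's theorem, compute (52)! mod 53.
By Wilson's theorem, (52)! ≡ -1 ≡ 52 mod 53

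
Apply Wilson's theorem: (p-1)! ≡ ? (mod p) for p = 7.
By Wilson's theorem, (6)! ≡ -1 ≡ 6 mod 7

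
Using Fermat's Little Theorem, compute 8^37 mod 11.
By Fermat: 8^{10} ≡ 1 (mod 11). 37 = 3×10 + 7. So 8^{37} ≡ 8^{7} ≡ 2 (mod 11)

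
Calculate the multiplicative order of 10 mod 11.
Powers of 10 mod 11: 10^1≡10, 10^2≡1. So the order of 10 is 2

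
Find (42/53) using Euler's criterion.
(42/53) = 42^{26} mod 53 = 1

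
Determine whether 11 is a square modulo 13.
By Euler's criterion: 11^{6} ≡ 12 mod 13. Since this equals -1 (≡ 12), 11 is not a QR.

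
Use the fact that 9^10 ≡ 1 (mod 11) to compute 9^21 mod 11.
By Fermat: 9^{10} ≡ 1 (mod 11). 21 = 2×10 + 1. So 9^{21} ≡ 9^{1} ≡ 9 (mod 11)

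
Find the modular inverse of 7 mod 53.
Since 53 is prime, by Fermat 7^(-1) ≡ 7^{51} ≡ 38 mod 53. Verify: 7 × 38 = 266 ≡ 1 mod 53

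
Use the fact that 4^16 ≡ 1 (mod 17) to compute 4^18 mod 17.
By Fermat: 4^{16} ≡ 1 (mod 17). So 4^{18} = 4^{16} · 4^{2} ≡ 4^{2} ≡ 16 (mod 17)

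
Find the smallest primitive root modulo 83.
g = 2. For each prime q|82: 2^{41}≡82, 2^{2}≡4, none ≡ 1, so ord_83(2) = 82 and 2 is a primitive root.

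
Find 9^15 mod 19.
By repeated squaring mod 19: 9^{1}≡9, 9^{2}≡5, 9^{4}≡6, 9^{8}≡17. Then 9^{15} = 9^{8+4+2+1} ≡ 17 × 6 × 5 × 9 ≡ 11 mod 19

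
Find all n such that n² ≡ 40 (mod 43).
The square roots of 40 mod 43 are 13 and 30. Verify: 13² = 169 ≡ 40 (mod 43)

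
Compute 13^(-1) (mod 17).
Since 17 is prime, by Fermat 13^(-1) ≡ 13^{15} ≡ 4 (mod 17). Verify: 13 × 4 = 52 ≡ 1 (mod 17)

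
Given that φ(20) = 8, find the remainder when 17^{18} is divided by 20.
By Euler: 17^{8} ≡ 1 mod 20 since gcd(17, 20) = 1. 18 = 2×8 + 2. So 17^{18} ≡ 17^{2} ≡ 9 mod 20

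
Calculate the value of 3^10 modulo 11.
Using Fermat: 3^{10} ≡ 1 (mod 11). 10 ≡ 0 (mod 10). So 3^{10} ≡ 3^{0} ≡ 1 (mod 11)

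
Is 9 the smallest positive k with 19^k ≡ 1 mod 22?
Powers of 19 mod 22: 19^1≡19, 19^2≡9, 19^3≡17, 19^4≡15, 19^5≡21, 19^6≡3, 19^7≡13, 19^8≡5, 19^9≡7, 19^10≡1. 19^9≡7≢1, so ord ≠ 9. No, the actual order is 10.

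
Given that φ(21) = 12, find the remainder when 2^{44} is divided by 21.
By Euler: 2^{12} ≡ 1 (mod 21) since gcd(2, 21) = 1. 44 = 3×12 + 8. So 2^{44} ≡ 2^{8} ≡ 4 (mod 21)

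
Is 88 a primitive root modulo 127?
88^{63} ≡ 1 (mod 127) and 63 < 126, so ord_127(88) = 63 ≠ 126 and 88 is not a primitive root.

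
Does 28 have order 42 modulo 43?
ord_43(28) divides 42. For each prime q|42: 28^{21}≡42, 28^{14}≡6, 28^{6}≡11, none ≡ 1. So 28 has order 42 and is a primitive root mod 43.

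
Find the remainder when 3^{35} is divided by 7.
By Fermat: 3^{6} ≡ 1 mod 7. 35 = 5×6 + 5. So 3^{35} ≡ 3^{5} ≡ 5 mod 7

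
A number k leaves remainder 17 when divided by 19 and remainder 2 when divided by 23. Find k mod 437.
M = 19 × 23 = 437. M₁ = 23, y₁ ≡ 5 mod 19. M₂ = 19, y₂ ≡ 17 mod 23. k = 17×23×5 + 2×19×17 ≡ 416 mod 437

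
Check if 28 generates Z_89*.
ord_89(28) divides 88. For each prime q|88: 28^{44}≡88, 28^{8}≡39, none ≡ 1. So 28 has order 88 and is a primitive root mod 89.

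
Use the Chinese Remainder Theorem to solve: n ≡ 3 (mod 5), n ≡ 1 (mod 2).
M = 5 × 2 = 10. M₁ = 2, y₁ ≡ 3 (mod 5). M₂ = 5, y₂ ≡ 1 (mod 2). n = 3×2×3 + 1×5×1 ≡ 3 (mod 10)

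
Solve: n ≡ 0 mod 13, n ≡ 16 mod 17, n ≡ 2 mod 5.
M = 13 × 17 × 5 = 1105. M₁ = 85, y₁ ≡ 2 mod 13. M₂ = 65, y₂ ≡ 11 mod 17. M₃ = 221, y₃ ≡ 1 mod 5. n = 0×85×2 + 16×65×11 + 2×221×1 ≡ 832 mod 1105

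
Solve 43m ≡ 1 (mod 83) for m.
Since 83 is prime, by Fermat 43^(-1) ≡ 43^{81} ≡ 56 (mod 83). Verify: 43 × 56 = 2408 ≡ 1 (mod 83)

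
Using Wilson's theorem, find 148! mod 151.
(150)! = (148)! × (149) × (150) ≡ -1 (mod 151). So (148)! ≡ -1 × [(150)(149)]^(-1) ≡ 75 (mod 151)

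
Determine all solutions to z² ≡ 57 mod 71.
The square roots of 57 mod 71 are 25 and 46. Verify: 25² = 625 ≡ 57 mod 71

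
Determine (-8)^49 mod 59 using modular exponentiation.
By repeated squaring mod 59: (-8)^{1}≡51, (-8)^{2}≡5, (-8)^{4}≡25, (-8)^{8}≡35, (-8)^{16}≡45, (-8)^{32}≡19. Then (-8)^{49} = (-8)^{32+16+1} ≡ 19 × 45 × 51 ≡ 4 mod 59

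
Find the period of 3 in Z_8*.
Powers of 3 mod 8: 3^1≡3, 3^2≡1. So the order of 3 is 2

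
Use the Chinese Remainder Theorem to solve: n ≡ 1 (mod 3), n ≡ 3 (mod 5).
M = 3 × 5 = 15. M₁ = 5, y₁ ≡ 2 (mod 3). M₂ = 3, y₂ ≡ 2 (mod 5). n = 1×5×2 + 3×3×2 ≡ 13 (mod 15)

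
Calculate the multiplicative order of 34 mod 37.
Powers of 34 mod 37: 34^1≡34, 34^2≡9, 34^3≡10, 34^4≡7, 34^5≡16, 34^6≡26, 34^7≡33, 34^8≡12, 34^9≡1. So the order of 34 is 9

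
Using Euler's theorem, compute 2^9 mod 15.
By Euler: 2^{8} ≡ 1 (mod 15) since gcd(2, 15) = 1. 9 = 1×8 + 1. So 2^{9} ≡ 2^{1} ≡ 2 (mod 15)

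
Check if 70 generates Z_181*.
70^{45} ≡ 1 mod 181 and 45 < 180, so ord_181(70) = 45 ≠ 180 and 70 is not a primitive root.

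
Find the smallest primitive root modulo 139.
g = 2. Powers: [2, 4, 8, 16, 32, 64, 128, ...] generates all 138 non-zero residues.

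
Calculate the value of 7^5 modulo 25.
By repeated squaring (mod 25): 7^{1}≡7, 7^{2}≡24, 7^{4}≡1. Then 7^{5} = 7^{4+1} ≡ 1 × 7 ≡ 7 (mod 25)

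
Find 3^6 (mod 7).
Using Fermat: 3^{6} ≡ 1 (mod 7). 6 ≡ 0 (mod 6). So 3^{6} ≡ 3^{0} ≡ 1 (mod 7)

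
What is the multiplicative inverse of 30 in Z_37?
Since 37 is prime, by Fermat 30^(-1) ≡ 30^{35} ≡ 21 (mod 37). Verify: 30 × 21 = 630 ≡ 1 (mod 37)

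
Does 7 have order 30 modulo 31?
7^{15} ≡ 1 (mod 31) and 15 < 30, so ord_31(7) = 15 ≠ 30 and 7 is not a primitive root.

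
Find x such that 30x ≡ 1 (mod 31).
Since 31 is prime, by Fermat 30^(-1) ≡ 30^{29} ≡ 30 (mod 31). Verify: 30 × 30 = 900 ≡ 1 (mod 31)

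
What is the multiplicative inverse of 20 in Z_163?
Since 163 is prime, by Fermat 20^(-1) ≡ 20^{161} ≡ 106 mod 163. Verify: 20 × 106 = 2120 ≡ 1 mod 163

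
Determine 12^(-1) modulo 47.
Since 47 is prime, by Fermat 12^(-1) ≡ 12^{45} ≡ 4 mod 47. Verify: 12 × 4 = 48 ≡ 1 mod 47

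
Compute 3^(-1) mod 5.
Since 5 is prime, by Fermat 3^(-1) ≡ 3^{3} ≡ 2 mod 5. Verify: 3 × 2 = 6 ≡ 1 mod 5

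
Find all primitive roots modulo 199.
There are φ(198) = 60 primitive roots mod 199: {3, 6, 15, 22, 30, 34, 38, 39, 41, 44, 48, 54, 68, 69, 71, 73, 75, 77, 84, 87, 95, 97, 99, 105, 108, 110, 113, 118, 119, 120, 127, 129, 133, 134, 142, 143, 146, 148, 149, 150, 152, 153, 154, 163, 164, 166, 167, 168, 170, 173, 176, 179, 183, 185, 186, 189, 190, 192, 195, 197}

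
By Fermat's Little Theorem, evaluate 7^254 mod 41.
By Fermat: 7^{40} ≡ 1 mod 41. 254 ≡ 14 mod 40. So 7^{254} ≡ 7^{14} ≡ 2 mod 41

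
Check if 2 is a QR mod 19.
By Euler's criterion: 2^{9} ≡ 18 (mod 19). Since this equals -1 (≡ 18), 2 is not a QR.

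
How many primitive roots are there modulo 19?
There are φ(19-1) = φ(18) = 6 primitive roots modulo 19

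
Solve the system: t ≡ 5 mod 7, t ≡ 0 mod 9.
M = 7 × 9 = 63. M₁ = 9, y₁ ≡ 4 mod 7. M₂ = 7, y₂ ≡ 4 mod 9. t = 5×9×4 + 0×7×4 ≡ 54 mod 63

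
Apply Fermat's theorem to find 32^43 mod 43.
By Fermat: 32^{42} ≡ 1 mod 43. So 32^{43} = 32^{42} · 32^{1} ≡ 32^{1} ≡ 32 mod 43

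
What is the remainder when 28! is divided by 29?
By Wilson's theorem, (28)! ≡ -1 ≡ 28 mod 29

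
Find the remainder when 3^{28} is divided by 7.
By Fermat: 3^{6} ≡ 1 mod 7. 28 = 4×6 + 4. So 3^{28} ≡ 3^{4} ≡ 4 mod 7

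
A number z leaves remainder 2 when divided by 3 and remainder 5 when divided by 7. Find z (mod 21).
M = 3 × 7 = 21. M₁ = 7, y₁ ≡ 1 (mod 3). M₂ = 3, y₂ ≡ 5 (mod 7). z = 2×7×1 + 5×3×5 ≡ 5 (mod 21)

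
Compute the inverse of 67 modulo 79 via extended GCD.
Extended GCD: 67(-33) + 79(28) = 1. So 67^(-1) ≡ -33 ≡ 46 mod 79. Verify: 67 × 46 = 3082 ≡ 1 mod 79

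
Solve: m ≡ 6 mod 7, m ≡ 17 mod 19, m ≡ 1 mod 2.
M = 7 × 19 × 2 = 266. M₁ = 38, y₁ ≡ 5 mod 7. M₂ = 14, y₂ ≡ 15 mod 19. M₃ = 133, y₃ ≡ 1 mod 2. m = 6×38×5 + 17×14×15 + 1×133×1 ≡ 55 mod 266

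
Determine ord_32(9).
Powers of 9 mod 32: 9^1≡9, 9^2≡17, 9^3≡25, 9^4≡1. Order = 4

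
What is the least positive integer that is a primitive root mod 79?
g = 3. Powers: [3, 9, 27, 2, 6, 18, 54, 4, ...] generates all 78 non-zero residues.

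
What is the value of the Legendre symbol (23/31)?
(23/31) = 23^{15} mod 31 = -1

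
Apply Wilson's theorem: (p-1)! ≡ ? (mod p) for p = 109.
By Wilson's theorem, (108)! ≡ -1 ≡ 108 (mod 109)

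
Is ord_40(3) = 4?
Powers of 3 mod 40: 3^1≡3, 3^2≡9, 3^3≡27, 3^4≡1. First k with 3^k≡1 is k=4. Yes, ord_40(3) = 4.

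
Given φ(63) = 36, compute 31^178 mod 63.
By Euler: 31^{36} ≡ 1 mod 63 since gcd(31, 63) = 1. 178 = 4×36 + 34. So 31^{178} ≡ 31^{34} ≡ 4 mod 63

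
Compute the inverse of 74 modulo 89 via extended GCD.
Extended GCD: 74(-6) + 89(5) = 1. So 74^(-1) ≡ -6 ≡ 83 (mod 89). Verify: 74 × 83 = 6142 ≡ 1 (mod 89)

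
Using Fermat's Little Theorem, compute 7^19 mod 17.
By Fermat: 7^{16} ≡ 1 (mod 17). So 7^{19} = 7^{16} · 7^{3} ≡ 7^{3} ≡ 3 (mod 17)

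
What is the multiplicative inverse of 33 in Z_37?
Since 37 is prime, by Fermat 33^(-1) ≡ 33^{35} ≡ 9 mod 37. Verify: 33 × 9 = 297 ≡ 1 mod 37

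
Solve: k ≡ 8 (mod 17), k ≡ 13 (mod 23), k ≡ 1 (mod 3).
M = 17 × 23 × 3 = 1173. M₁ = 69, y₁ ≡ 1 (mod 17). M₂ = 51, y₂ ≡ 14 (mod 23). M₃ = 391, y₃ ≡ 1 (mod 3). k = 8×69×1 + 13×51×14 + 1×391×1 ≡ 841 (mod 1173)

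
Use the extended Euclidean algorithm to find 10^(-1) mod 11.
Extended GCD: 10(-1) + 11(1) = 1. So 10^(-1) ≡ -1 ≡ 10 (mod 11). Verify: 10 × 10 = 100 ≡ 1 (mod 11)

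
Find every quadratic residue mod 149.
Quadratic residues modulo 149: {1, 4, 5, 6, 7, 9, 16, 17, 19, 20, 22, 24, 25, 26, 28, 29, 30, 31, 33, 35, 36, 37, 39, 42, 45, 46, 47, 49, 53, 54, 61, 63, 64, 67, 68, 69, 73, 76, 80, 81, 82, 85, 86, 88, 95, 96, 100, 102, 103, 104, 107, 110, 112, 113, 114, 116, 118, 119, 120, 121, 123, 124, 125, 127, 129, 130, 132, 133, 140, 142, 143, 144, 145, 148}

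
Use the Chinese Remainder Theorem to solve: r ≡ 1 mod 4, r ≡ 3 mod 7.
M = 4 × 7 = 28. M₁ = 7, y₁ ≡ 3 mod 4. M₂ = 4, y₂ ≡ 2 mod 7. r = 1×7×3 + 3×4×2 ≡ 17 mod 28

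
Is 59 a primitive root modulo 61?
ord_61(59) divides 60. For each prime q|60: 59^{30}≡60, 59^{20}≡47, 59^{12}≡9, none ≡ 1. So 59 has order 60 and is a primitive root mod 61.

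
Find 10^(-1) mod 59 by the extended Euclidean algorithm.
Extended GCD: 10(6) + 59(-1) = 1. So 10^(-1) ≡ 6 mod 59. Verify: 10 × 6 = 60 ≡ 1 mod 59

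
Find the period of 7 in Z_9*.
Powers of 7 mod 9: 7^1≡7, 7^2≡4, 7^3≡1. So the order of 7 is 3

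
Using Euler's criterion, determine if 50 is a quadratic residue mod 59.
By Euler's criterion: 50^{29} ≡ 58 (mod 59). Since this equals -1 (≡ 58), 50 is not a QR.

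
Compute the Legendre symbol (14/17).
(14/17) = 14^{8} mod 17 = -1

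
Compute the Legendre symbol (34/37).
(34/37) = 34^{18} mod 37 = 1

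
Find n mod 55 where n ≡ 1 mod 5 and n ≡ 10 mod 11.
M = 5 × 11 = 55. M₁ = 11, y₁ ≡ 1 mod 5. M₂ = 5, y₂ ≡ 9 mod 11. n = 1×11×1 + 10×5×9 ≡ 21 mod 55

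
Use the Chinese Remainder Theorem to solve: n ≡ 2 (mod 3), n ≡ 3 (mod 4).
M = 3 × 4 = 12. M₁ = 4, y₁ ≡ 1 (mod 3). M₂ = 3, y₂ ≡ 3 (mod 4). n = 2×4×1 + 3×3×3 ≡ 11 (mod 12)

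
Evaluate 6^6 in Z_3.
By repeated squaring mod 3: 6^{1}≡0, 6^{2}≡0, 6^{4}≡0. Then 6^{6} = 6^{4+2} ≡ 0 × 0 ≡ 0 mod 3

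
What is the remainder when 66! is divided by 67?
By Wilson's theorem, (66)! ≡ -1 ≡ 66 (mod 67)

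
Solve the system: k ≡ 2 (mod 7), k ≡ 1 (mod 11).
M = 7 × 11 = 77. M₁ = 11, y₁ ≡ 2 (mod 7). M₂ = 7, y₂ ≡ 8 (mod 11). k = 2×11×2 + 1×7×8 ≡ 23 (mod 77)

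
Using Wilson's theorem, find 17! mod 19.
(18)! = (17)! × (18) ≡ -1 mod 19. So (17)! ≡ -1 × (18)^(-1) ≡ (-1)×(-1) = 1 mod 19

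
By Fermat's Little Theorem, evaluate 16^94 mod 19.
By Fermat: 16^{18} ≡ 1 (mod 19). 94 = 5×18 + 4. So 16^{94} ≡ 16^{4} ≡ 5 (mod 19)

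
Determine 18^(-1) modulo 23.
Since 23 is prime, by Fermat 18^(-1) ≡ 18^{21} ≡ 9 (mod 23). Verify: 18 × 9 = 162 ≡ 1 (mod 23)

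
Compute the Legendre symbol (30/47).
(30/47) = 30^{23} mod 47 = -1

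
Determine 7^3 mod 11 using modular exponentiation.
7^{3} = 343 ≡ 2 (mod 11)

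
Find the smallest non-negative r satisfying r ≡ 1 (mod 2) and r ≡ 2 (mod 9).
M = 2 × 9 = 18. M₁ = 9, y₁ ≡ 1 (mod 2). M₂ = 2, y₂ ≡ 5 (mod 9). r = 1×9×1 + 2×2×5 ≡ 11 (mod 18)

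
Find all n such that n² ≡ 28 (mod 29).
The square roots of 28 mod 29 are 12 and 17. Verify: 12² = 144 ≡ 28 (mod 29)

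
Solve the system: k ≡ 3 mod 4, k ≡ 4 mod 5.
M = 4 × 5 = 20. M₁ = 5, y₁ ≡ 1 mod 4. M₂ = 4, y₂ ≡ 4 mod 5. k = 3×5×1 + 4×4×4 ≡ 19 mod 20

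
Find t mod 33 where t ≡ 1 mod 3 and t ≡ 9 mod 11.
M = 3 × 11 = 33. M₁ = 11, y₁ ≡ 2 mod 3. M₂ = 3, y₂ ≡ 4 mod 11. t = 1×11×2 + 9×3×4 ≡ 31 mod 33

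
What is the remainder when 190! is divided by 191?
By Wilson's theorem, (190)! ≡ -1 ≡ 190 mod 191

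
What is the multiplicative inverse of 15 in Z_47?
Since 47 is prime, by Fermat 15^(-1) ≡ 15^{45} ≡ 22 mod 47. Verify: 15 × 22 = 330 ≡ 1 mod 47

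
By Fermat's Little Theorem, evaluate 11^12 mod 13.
By Fermat's Little Theorem, 11^{12} ≡ 1 (mod 13) since 13 is prime and gcd(11, 13) = 1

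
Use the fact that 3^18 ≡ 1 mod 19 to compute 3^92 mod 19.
By Fermat: 3^{18} ≡ 1 mod 19. 92 = 5×18 + 2. So 3^{92} ≡ 3^{2} ≡ 9 mod 19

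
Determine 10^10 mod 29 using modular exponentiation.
By repeated squaring (mod 29): 10^{1}≡10, 10^{2}≡13, 10^{4}≡24, 10^{8}≡25. Then 10^{10} = 10^{8+2} ≡ 25 × 13 ≡ 6 (mod 29)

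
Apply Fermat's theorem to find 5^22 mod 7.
By Fermat: 5^{6} ≡ 1 mod 7. 22 = 3×6 + 4. So 5^{22} ≡ 5^{4} ≡ 2 mod 7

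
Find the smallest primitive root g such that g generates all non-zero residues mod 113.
g = 3. For each prime q|112: 3^{56}≡112, 3^{16}≡49, none ≡ 1, so ord_113(3) = 112 and 3 is a primitive root.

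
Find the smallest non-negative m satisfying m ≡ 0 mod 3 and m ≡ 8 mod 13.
M = 3 × 13 = 39. M₁ = 13, y₁ ≡ 1 mod 3. M₂ = 3, y₂ ≡ 9 mod 13. m = 0×13×1 + 8×3×9 ≡ 21 mod 39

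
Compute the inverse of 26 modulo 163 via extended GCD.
Extended GCD: 26(69) + 163(-11) = 1. So 26^(-1) ≡ 69 (mod 163). Verify: 26 × 69 = 1794 ≡ 1 (mod 163)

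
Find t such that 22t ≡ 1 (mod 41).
Since 41 is prime, by Fermat 22^(-1) ≡ 22^{39} ≡ 28 (mod 41). Verify: 22 × 28 = 616 ≡ 1 (mod 41)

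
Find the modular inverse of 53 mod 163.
Since 163 is prime, by Fermat 53^(-1) ≡ 53^{161} ≡ 40 mod 163. Verify: 53 × 40 = 2120 ≡ 1 mod 163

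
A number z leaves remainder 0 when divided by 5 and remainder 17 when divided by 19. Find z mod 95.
M = 5 × 19 = 95. M₁ = 19, y₁ ≡ 4 mod 5. M₂ = 5, y₂ ≡ 4 mod 19. z = 0×19×4 + 17×5×4 ≡ 55 mod 95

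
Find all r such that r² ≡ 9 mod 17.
The square roots of 9 mod 17 are 14 and 3. Verify: 14² = 196 ≡ 9 mod 17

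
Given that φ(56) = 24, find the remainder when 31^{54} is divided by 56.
By Euler: 31^{24} ≡ 1 (mod 56) since gcd(31, 56) = 1. 54 = 2×24 + 6. So 31^{54} ≡ 31^{6} ≡ 1 (mod 56)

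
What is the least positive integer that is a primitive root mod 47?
g = 5. Powers: [5, 25, 31, 14, 23, 21, 11, ...] generates all 46 non-zero residues.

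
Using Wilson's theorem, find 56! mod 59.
(58)! = (56)! × (57) × (58) ≡ -1 mod 59. So (56)! ≡ -1 × [(58)(57)]^(-1) ≡ 29 mod 59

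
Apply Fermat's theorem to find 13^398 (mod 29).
By Fermat: 13^{28} ≡ 1 (mod 29). 398 ≡ 6 (mod 28). So 13^{398} ≡ 13^{6} ≡ 20 (mod 29)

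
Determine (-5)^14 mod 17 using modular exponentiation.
By repeated squaring mod 17: (-5)^{1}≡12, (-5)^{2}≡8, (-5)^{4}≡13, (-5)^{8}≡16. Then (-5)^{14} = (-5)^{8+4+2} ≡ 16 × 13 × 8 ≡ 15 mod 17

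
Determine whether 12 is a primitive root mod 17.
ord_17(12) divides 16. For each prime q|16: 12^{8}≡16, none ≡ 1. So 12 has order 16 and is a primitive root mod 17.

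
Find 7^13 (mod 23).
By repeated squaring (mod 23): 7^{1}≡7, 7^{2}≡3, 7^{4}≡9, 7^{8}≡12. Then 7^{13} = 7^{8+4+1} ≡ 12 × 9 × 7 ≡ 20 (mod 23)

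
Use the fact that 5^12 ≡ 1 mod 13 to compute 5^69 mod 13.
By Fermat: 5^{12} ≡ 1 mod 13. 69 = 5×12 + 9. So 5^{69} ≡ 5^{9} ≡ 5 mod 13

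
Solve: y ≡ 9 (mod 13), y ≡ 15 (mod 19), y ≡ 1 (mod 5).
M = 13 × 19 × 5 = 1235. M₁ = 95, y₁ ≡ 10 (mod 13). M₂ = 65, y₂ ≡ 12 (mod 19). M₃ = 247, y₃ ≡ 3 (mod 5). y = 9×95×10 + 15×65×12 + 1×247×3 ≡ 1231 (mod 1235)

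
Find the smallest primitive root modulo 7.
g = 3. For each prime q|6: 3^{3}≡6, 3^{2}≡2, none ≡ 1, so ord_7(3) = 6 and 3 is a primitive root.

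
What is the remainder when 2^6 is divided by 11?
By repeated squaring mod 11: 2^{1}≡2, 2^{2}≡4, 2^{4}≡5. Then 2^{6} = 2^{4+2} ≡ 5 × 4 ≡ 9 mod 11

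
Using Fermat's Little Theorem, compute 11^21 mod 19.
By Fermat: 11^{18} ≡ 1 (mod 19). So 11^{21} = 11^{18} · 11^{3} ≡ 11^{3} ≡ 1 (mod 19)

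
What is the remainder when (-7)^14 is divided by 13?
Using Fermat: (-7)^{12} ≡ 1 (mod 13). 14 ≡ 2 (mod 12). So (-7)^{14} ≡ (-7)^{2} ≡ 10 (mod 13)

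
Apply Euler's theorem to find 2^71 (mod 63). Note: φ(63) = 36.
By Euler: 2^{36} ≡ 1 (mod 63) since gcd(2, 63) = 1. 71 = 1×36 + 35. So 2^{71} ≡ 2^{35} ≡ 32 (mod 63)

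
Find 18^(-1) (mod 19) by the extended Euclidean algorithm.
Extended GCD: 18(-1) + 19(1) = 1. So 18^(-1) ≡ -1 ≡ 18 (mod 19). Verify: 18 × 18 = 324 ≡ 1 (mod 19)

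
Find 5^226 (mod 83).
Using Fermat: 5^{82} ≡ 1 (mod 83). 226 ≡ 62 (mod 82). So 5^{226} ≡ 5^{62} ≡ 59 (mod 83)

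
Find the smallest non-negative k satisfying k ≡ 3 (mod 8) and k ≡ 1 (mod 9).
M = 8 × 9 = 72. M₁ = 9, y₁ ≡ 1 (mod 8). M₂ = 8, y₂ ≡ 8 (mod 9). k = 3×9×1 + 1×8×8 ≡ 19 (mod 72)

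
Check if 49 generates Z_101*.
49^{50} ≡ 1 (mod 101) and 50 < 100, so ord_101(49) = 50 ≠ 100 and 49 is not a primitive root.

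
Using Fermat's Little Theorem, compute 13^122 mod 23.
By Fermat: 13^{22} ≡ 1 mod 23. 122 = 5×22 + 12. So 13^{122} ≡ 13^{12} ≡ 13 mod 23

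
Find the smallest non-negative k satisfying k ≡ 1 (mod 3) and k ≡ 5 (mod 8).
M = 3 × 8 = 24. M₁ = 8, y₁ ≡ 2 (mod 3). M₂ = 3, y₂ ≡ 3 (mod 8). k = 1×8×2 + 5×3×3 ≡ 13 (mod 24)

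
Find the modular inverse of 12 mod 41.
Since 41 is prime, by Fermat 12^(-1) ≡ 12^{39} ≡ 24 (mod 41). Verify: 12 × 24 = 288 ≡ 1 (mod 41)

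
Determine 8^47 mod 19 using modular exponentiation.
Using Fermat: 8^{18} ≡ 1 (mod 19). 47 ≡ 11 (mod 18). So 8^{47} ≡ 8^{11} ≡ 12 (mod 19)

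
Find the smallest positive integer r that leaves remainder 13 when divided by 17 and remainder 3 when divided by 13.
M = 17 × 13 = 221. M₁ = 13, y₁ ≡ 4 (mod 17). M₂ = 17, y₂ ≡ 10 (mod 13). r = 13×13×4 + 3×17×10 ≡ 81 (mod 221)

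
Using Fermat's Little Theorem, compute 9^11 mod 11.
By Fermat: 9^{10} ≡ 1 (mod 11). So 9^{11} = 9^{10} · 9^{1} ≡ 9^{1} ≡ 9 (mod 11)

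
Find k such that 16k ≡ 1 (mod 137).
Since 137 is prime, by Fermat 16^(-1) ≡ 16^{135} ≡ 60 (mod 137). Verify: 16 × 60 = 960 ≡ 1 (mod 137)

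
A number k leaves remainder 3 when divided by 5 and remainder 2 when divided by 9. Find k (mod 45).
M = 5 × 9 = 45. M₁ = 9, y₁ ≡ 4 (mod 5). M₂ = 5, y₂ ≡ 2 (mod 9). k = 3×9×4 + 2×5×2 ≡ 38 (mod 45)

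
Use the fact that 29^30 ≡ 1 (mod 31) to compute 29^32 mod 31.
By Fermat: 29^{30} ≡ 1 (mod 31). So 29^{32} = 29^{30} · 29^{2} ≡ 29^{2} ≡ 4 (mod 31)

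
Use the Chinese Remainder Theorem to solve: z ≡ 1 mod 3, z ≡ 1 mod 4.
M = 3 × 4 = 12. M₁ = 4, y₁ ≡ 1 mod 3. M₂ = 3, y₂ ≡ 3 mod 4. z = 1×4×1 + 1×3×3 ≡ 1 mod 12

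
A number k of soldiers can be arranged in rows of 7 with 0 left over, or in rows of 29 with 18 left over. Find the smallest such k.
M = 7 × 29 = 203. M₁ = 29, y₁ ≡ 1 mod 7. M₂ = 7, y₂ ≡ 25 mod 29. k = 0×29×1 + 18×7×25 ≡ 105 mod 203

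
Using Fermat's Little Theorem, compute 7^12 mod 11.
By Fermat: 7^{10} ≡ 1 mod 11. So 7^{12} = 7^{10} · 7^{2} ≡ 7^{2} ≡ 5 mod 11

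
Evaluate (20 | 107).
(20/107) = 20^{53} mod 107 = -1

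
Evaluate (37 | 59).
(37/59) = 37^{29} mod 59 = -1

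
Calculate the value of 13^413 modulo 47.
Using Fermat: 13^{46} ≡ 1 (mod 47). 413 ≡ 45 (mod 46). So 13^{413} ≡ 13^{45} ≡ 29 (mod 47)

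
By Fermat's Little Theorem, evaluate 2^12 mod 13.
By Fermat's Little Theorem, 2^{12} ≡ 1 mod 13 since 13 is prime and gcd(2, 13) = 1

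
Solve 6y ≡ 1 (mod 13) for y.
Since 13 is prime, by Fermat 6^(-1) ≡ 6^{11} ≡ 11 (mod 13). Verify: 6 × 11 = 66 ≡ 1 (mod 13)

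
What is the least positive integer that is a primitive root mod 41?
g = 6. For each prime q|40: 6^{20}≡40, 6^{8}≡10, none ≡ 1, so ord_41(6) = 40 and 6 is a primitive root.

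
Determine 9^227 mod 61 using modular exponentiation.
Using Fermat: 9^{60} ≡ 1 (mod 61). 227 ≡ 47 (mod 60). So 9^{227} ≡ 9^{47} ≡ 20 (mod 61)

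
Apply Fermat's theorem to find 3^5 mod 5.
By Fermat: 3^{4} ≡ 1 mod 5. So 3^{5} = 3^{4} · 3^{1} ≡ 3^{1} ≡ 3 mod 5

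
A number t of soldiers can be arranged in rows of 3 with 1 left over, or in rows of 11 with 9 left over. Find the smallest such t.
M = 3 × 11 = 33. M₁ = 11, y₁ ≡ 2 (mod 3). M₂ = 3, y₂ ≡ 4 (mod 11). t = 1×11×2 + 9×3×4 ≡ 31 (mod 33)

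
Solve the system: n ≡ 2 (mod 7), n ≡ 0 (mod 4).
M = 7 × 4 = 28. M₁ = 4, y₁ ≡ 2 (mod 7). M₂ = 7, y₂ ≡ 3 (mod 4). n = 2×4×2 + 0×7×3 ≡ 16 (mod 28)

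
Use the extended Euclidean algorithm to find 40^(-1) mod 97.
Extended GCD: 40(17) + 97(-7) = 1. So 40^(-1) ≡ 17 mod 97. Verify: 40 × 17 = 680 ≡ 1 mod 97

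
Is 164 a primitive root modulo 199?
ord_199(164) divides 198. For each prime q|198: 164^{99}≡198, 164^{66}≡106, 164^{18}≡188, none ≡ 1. So 164 has order 198 and is a primitive root mod 199.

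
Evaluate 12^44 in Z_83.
By repeated squaring (mod 83): 12^{1}≡12, 12^{2}≡61, 12^{4}≡69, 12^{8}≡30, 12^{16}≡70, 12^{32}≡3. Then 12^{44} = 12^{32+8+4} ≡ 3 × 30 × 69 ≡ 68 (mod 83)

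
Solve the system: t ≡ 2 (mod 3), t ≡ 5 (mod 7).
M = 3 × 7 = 21. M₁ = 7, y₁ ≡ 1 (mod 3). M₂ = 3, y₂ ≡ 5 (mod 7). t = 2×7×1 + 5×3×5 ≡ 5 (mod 21)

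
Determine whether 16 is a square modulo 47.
By Euler's criterion: 16^{23} ≡ 1 mod 47. Since this equals 1, 16 is a QR.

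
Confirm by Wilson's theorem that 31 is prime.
(30)! mod 31 = 30. Since this equals -1 mod 31, Wilson confirms 31 is prime.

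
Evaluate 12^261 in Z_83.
Using Fermat: 12^{82} ≡ 1 mod 83. 261 ≡ 15 mod 82. So 12^{261} ≡ 12^{15} ≡ 75 mod 83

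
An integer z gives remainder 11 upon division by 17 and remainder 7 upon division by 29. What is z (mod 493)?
M = 17 × 29 = 493. M₁ = 29, y₁ ≡ 10 (mod 17). M₂ = 17, y₂ ≡ 12 (mod 29). z = 11×29×10 + 7×17×12 ≡ 181 (mod 493)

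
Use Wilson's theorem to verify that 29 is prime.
(28)! mod 29 = 28. Since this equals -1 mod 29, Wilson confirms 29 is prime.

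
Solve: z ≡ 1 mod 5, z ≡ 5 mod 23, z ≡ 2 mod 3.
M = 5 × 23 × 3 = 345. M₁ = 69, y₁ ≡ 4 mod 5. M₂ = 15, y₂ ≡ 20 mod 23. M₃ = 115, y₃ ≡ 1 mod 3. z = 1×69×4 + 5×15×20 + 2×115×1 ≡ 281 mod 345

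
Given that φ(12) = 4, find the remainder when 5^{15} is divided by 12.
By Euler: 5^{4} ≡ 1 (mod 12) since gcd(5, 12) = 1. 15 = 3×4 + 3. So 5^{15} ≡ 5^{3} ≡ 5 (mod 12)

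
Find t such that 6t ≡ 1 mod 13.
Since 13 is prime, by Fermat 6^(-1) ≡ 6^{11} ≡ 11 mod 13. Verify: 6 × 11 = 66 ≡ 1 mod 13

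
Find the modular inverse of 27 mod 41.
Since 41 is prime, by Fermat 27^(-1) ≡ 27^{39} ≡ 38 (mod 41). Verify: 27 × 38 = 1026 ≡ 1 (mod 41)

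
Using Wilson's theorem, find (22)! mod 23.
By Wilson's theorem, (22)! ≡ -1 ≡ 22 mod 23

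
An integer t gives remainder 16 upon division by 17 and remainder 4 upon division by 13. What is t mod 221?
M = 17 × 13 = 221. M₁ = 13, y₁ ≡ 4 mod 17. M₂ = 17, y₂ ≡ 10 mod 13. t = 16×13×4 + 4×17×10 ≡ 186 mod 221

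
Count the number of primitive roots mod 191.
There are φ(191-1) = φ(190) = 72 primitive roots modulo 191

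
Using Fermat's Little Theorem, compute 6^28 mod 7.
By Fermat: 6^{6} ≡ 1 mod 7. 28 = 4×6 + 4. So 6^{28} ≡ 6^{4} ≡ 1 mod 7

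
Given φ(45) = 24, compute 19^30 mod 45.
By Euler: 19^{24} ≡ 1 (mod 45) since gcd(19, 45) = 1. 30 = 1×24 + 6. So 19^{30} ≡ 19^{6} ≡ 1 (mod 45)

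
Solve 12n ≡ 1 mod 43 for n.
Since 43 is prime, by Fermat 12^(-1) ≡ 12^{41} ≡ 18 mod 43. Verify: 12 × 18 = 216 ≡ 1 mod 43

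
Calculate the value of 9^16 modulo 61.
By repeated squaring (mod 61): 9^{1}≡9, 9^{2}≡20, 9^{4}≡34, 9^{8}≡58, 9^{16}≡9. So 9^{16} ≡ 9 (mod 61)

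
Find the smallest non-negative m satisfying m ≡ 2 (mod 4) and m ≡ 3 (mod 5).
M = 4 × 5 = 20. M₁ = 5, y₁ ≡ 1 (mod 4). M₂ = 4, y₂ ≡ 4 (mod 5). m = 2×5×1 + 3×4×4 ≡ 18 (mod 20)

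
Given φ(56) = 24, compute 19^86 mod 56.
By Euler: 19^{24} ≡ 1 mod 56 since gcd(19, 56) = 1. 86 = 3×24 + 14. So 19^{86} ≡ 19^{14} ≡ 25 mod 56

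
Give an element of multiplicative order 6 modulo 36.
5 has order 6 mod 36 since 5^{6} ≡ 1 (mod 36) and no smaller power works.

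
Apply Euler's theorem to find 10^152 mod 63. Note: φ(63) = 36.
By Euler: 10^{36} ≡ 1 mod 63 since gcd(10, 63) = 1. 152 = 4×36 + 8. So 10^{152} ≡ 10^{8} ≡ 37 mod 63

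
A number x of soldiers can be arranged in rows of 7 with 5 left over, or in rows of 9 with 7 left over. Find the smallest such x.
M = 7 × 9 = 63. M₁ = 9, y₁ ≡ 4 mod 7. M₂ = 7, y₂ ≡ 4 mod 9. x = 5×9×4 + 7×7×4 ≡ 61 mod 63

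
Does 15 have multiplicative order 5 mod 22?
Powers of 15 mod 22: 15^1≡15, 15^2≡5, 15^3≡9, 15^4≡3, 15^5≡1. First k with 15^k≡1 is k=5. Yes, ord_22(15) = 5.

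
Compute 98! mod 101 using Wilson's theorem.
(100)! = (98)! × (99) × (100) ≡ -1 mod 101. So (98)! ≡ -1 × [(100)(99)]^(-1) ≡ 50 mod 101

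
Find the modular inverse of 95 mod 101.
Since 101 is prime, by Fermat 95^(-1) ≡ 95^{99} ≡ 84 mod 101. Verify: 95 × 84 = 7980 ≡ 1 mod 101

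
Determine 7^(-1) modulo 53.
Since 53 is prime, by Fermat 7^(-1) ≡ 7^{51} ≡ 38 (mod 53). Verify: 7 × 38 = 266 ≡ 1 (mod 53)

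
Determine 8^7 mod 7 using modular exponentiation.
Using Fermat: 8^{6} ≡ 1 mod 7. 7 ≡ 1 mod 6. So 8^{7} ≡ 8^{1} ≡ 1 mod 7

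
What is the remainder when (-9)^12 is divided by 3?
By repeated squaring mod 3: (-9)^{1}≡0, (-9)^{2}≡0, (-9)^{4}≡0, (-9)^{8}≡0. Then (-9)^{12} = (-9)^{8+4} ≡ 0 × 0 ≡ 0 mod 3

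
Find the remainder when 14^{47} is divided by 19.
By Fermat: 14^{18} ≡ 1 (mod 19). 47 = 2×18 + 11. So 14^{47} ≡ 14^{11} ≡ 13 (mod 19)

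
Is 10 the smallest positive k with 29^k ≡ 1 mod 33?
Powers of 29 mod 33: 29^1≡29, 29^2≡16, 29^3≡2, 29^4≡25, 29^5≡32, 29^6≡4, 29^7≡17, 29^8≡31, 29^9≡8, 29^10≡1. First k with 29^k≡1 is k=10. Yes, ord_33(29) = 10.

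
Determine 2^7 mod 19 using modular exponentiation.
By repeated squaring (mod 19): 2^{1}≡2, 2^{2}≡4, 2^{4}≡16. Then 2^{7} = 2^{4+2+1} ≡ 16 × 4 × 2 ≡ 14 (mod 19)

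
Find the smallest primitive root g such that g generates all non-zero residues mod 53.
g = 2. Powers: [2, 4, 8, 16, 32, 11, ...] generates all 52 non-zero residues.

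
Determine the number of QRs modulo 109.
Exactly half the non-zero residues mod a prime are QRs: (109-1)/2 = 54.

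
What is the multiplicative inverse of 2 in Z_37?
Since 37 is prime, by Fermat 2^(-1) ≡ 2^{35} ≡ 19 (mod 37). Verify: 2 × 19 = 38 ≡ 1 (mod 37)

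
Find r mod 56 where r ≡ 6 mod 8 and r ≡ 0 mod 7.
M = 8 × 7 = 56. M₁ = 7, y₁ ≡ 7 mod 8. M₂ = 8, y₂ ≡ 1 mod 7. r = 6×7×7 + 0×8×1 ≡ 14 mod 56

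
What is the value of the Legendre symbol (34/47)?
(34/47) = 34^{23} mod 47 = 1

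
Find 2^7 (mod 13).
By repeated squaring (mod 13): 2^{1}≡2, 2^{2}≡4, 2^{4}≡3. Then 2^{7} = 2^{4+2+1} ≡ 3 × 4 × 2 ≡ 11 (mod 13)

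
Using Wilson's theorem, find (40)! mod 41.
By Wilson's theorem, (40)! ≡ -1 ≡ 40 mod 41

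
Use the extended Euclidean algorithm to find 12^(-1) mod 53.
Extended GCD: 12(-22) + 53(5) = 1. So 12^(-1) ≡ -22 ≡ 31 (mod 53). Verify: 12 × 31 = 372 ≡ 1 (mod 53)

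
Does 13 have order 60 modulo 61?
13^{3} ≡ 1 mod 61 and 3 < 60, so ord_61(13) = 3 ≠ 60 and 13 is not a primitive root.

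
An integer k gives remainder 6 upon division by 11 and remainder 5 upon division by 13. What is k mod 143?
M = 11 × 13 = 143. M₁ = 13, y₁ ≡ 6 mod 11. M₂ = 11, y₂ ≡ 6 mod 13. k = 6×13×6 + 5×11×6 ≡ 83 mod 143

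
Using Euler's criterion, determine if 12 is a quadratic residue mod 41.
By Euler's criterion: 12^{20} ≡ 40 (mod 41). Since this equals -1 (≡ 40), 12 is not a QR.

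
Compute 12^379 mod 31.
Using Fermat: 12^{30} ≡ 1 (mod 31). 379 ≡ 19 (mod 30). So 12^{379} ≡ 12^{19} ≡ 3 (mod 31)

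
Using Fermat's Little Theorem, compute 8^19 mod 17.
By Fermat: 8^{16} ≡ 1 (mod 17). So 8^{19} = 8^{16} · 8^{3} ≡ 8^{3} ≡ 2 (mod 17)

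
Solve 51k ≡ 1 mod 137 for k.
Since 137 is prime, by Fermat 51^(-1) ≡ 51^{135} ≡ 43 mod 137. Verify: 51 × 43 = 2193 ≡ 1 mod 137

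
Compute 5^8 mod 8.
By repeated squaring mod 8: 5^{1}≡5, 5^{2}≡1, 5^{4}≡1, 5^{8}≡1. So 5^{8} ≡ 1 mod 8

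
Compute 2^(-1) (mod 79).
Since 79 is prime, by Fermat 2^(-1) ≡ 2^{77} ≡ 40 (mod 79). Verify: 2 × 40 = 80 ≡ 1 (mod 79)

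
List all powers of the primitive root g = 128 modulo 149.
128^1, 128^2, ..., 128^{148} mod 149: [128, 143, 126, 36, 138, 82, 66, 104, 51, 121, 141, 19, 48, 35, 10, 88, 89, 68, 62, 39, 75, 64, 146, 63, 18, 69, 41, 33, 52, 100, 135, 145, 84, 24, 92, 5, 44, 119, 34, 31, 94, 112, 32, 73, 106, 9, 109, 95, 91, 26, 50, 142, 147, 42, 12, 46, 77, 22, 134, 17, 90, 47, 56, 16, 111, 53, 79, 129, 122, 120, 13, 25, 71, 148, 21, 6, 23, 113, 11, 67, 83, 45, 98, 28, 8, 130, 101, 114, 139, 61, 60, 81, 87, 110, 74, 85, 3, 86, 131, 80, 108, 116, 97, 49, 14, 4, 65, 125, 57, 144, 105, 30, 115, 118, 55, 37, 117, 76, 43, 140, 40, 54, 58, 123, 99, 7, 2, 107, 137, 103, 72, 127, 15, 132, 59, 102, 93, 133, 38, 96, 70, 20, 27, 29, 136, 124, 78, 1]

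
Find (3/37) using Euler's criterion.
(3/37) = 3^{18} mod 37 = 1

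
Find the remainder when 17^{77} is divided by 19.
By Fermat: 17^{18} ≡ 1 mod 19. 77 = 4×18 + 5. So 17^{77} ≡ 17^{5} ≡ 6 mod 19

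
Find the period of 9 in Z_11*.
Powers of 9 mod 11: 9^1≡9, 9^2≡4, 9^3≡3, 9^4≡5, 9^5≡1. So the order of 9 is 5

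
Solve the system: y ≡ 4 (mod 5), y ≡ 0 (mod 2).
M = 5 × 2 = 10. M₁ = 2, y₁ ≡ 3 (mod 5). M₂ = 5, y₂ ≡ 1 (mod 2). y = 4×2×3 + 0×5×1 ≡ 4 (mod 10)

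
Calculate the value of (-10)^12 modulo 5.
By repeated squaring (mod 5): (-10)^{1}≡0, (-10)^{2}≡0, (-10)^{4}≡0, (-10)^{8}≡0. Then (-10)^{12} = (-10)^{8+4} ≡ 0 × 0 ≡ 0 (mod 5)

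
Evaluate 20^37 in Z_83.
By repeated squaring mod 83: 20^{1}≡20, 20^{2}≡68, 20^{4}≡59, 20^{8}≡78, 20^{16}≡25, 20^{32}≡44. Then 20^{37} = 20^{32+4+1} ≡ 44 × 59 × 20 ≡ 45 mod 83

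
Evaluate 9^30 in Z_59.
By repeated squaring (mod 59): 9^{1}≡9, 9^{2}≡22, 9^{4}≡12, 9^{8}≡26, 9^{16}≡27. Then 9^{30} = 9^{16+8+4+2} ≡ 27 × 26 × 12 × 22 ≡ 9 (mod 59)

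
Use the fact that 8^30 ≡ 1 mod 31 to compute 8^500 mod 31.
By Fermat: 8^{30} ≡ 1 mod 31. 500 ≡ 20 mod 30. So 8^{500} ≡ 8^{20} ≡ 1 mod 31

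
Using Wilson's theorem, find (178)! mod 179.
By Wilson's theorem, (178)! ≡ -1 ≡ 178 mod 179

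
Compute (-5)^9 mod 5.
By repeated squaring (mod 5): (-5)^{1}≡0, (-5)^{2}≡0, (-5)^{4}≡0, (-5)^{8}≡0. Then (-5)^{9} = (-5)^{8+1} ≡ 0 × 0 ≡ 0 (mod 5)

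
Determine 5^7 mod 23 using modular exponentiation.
By repeated squaring (mod 23): 5^{1}≡5, 5^{2}≡2, 5^{4}≡4. Then 5^{7} = 5^{4+2+1} ≡ 4 × 2 × 5 ≡ 17 (mod 23)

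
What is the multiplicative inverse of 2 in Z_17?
Since 17 is prime, by Fermat 2^(-1) ≡ 2^{15} ≡ 9 (mod 17). Verify: 2 × 9 = 18 ≡ 1 (mod 17)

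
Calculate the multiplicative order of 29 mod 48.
Powers of 29 mod 48: 29^1≡29, 29^2≡25, 29^3≡5, 29^4≡1. Order = 4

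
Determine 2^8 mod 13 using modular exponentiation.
By repeated squaring (mod 13): 2^{1}≡2, 2^{2}≡4, 2^{4}≡3, 2^{8}≡9. So 2^{8} ≡ 9 (mod 13)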